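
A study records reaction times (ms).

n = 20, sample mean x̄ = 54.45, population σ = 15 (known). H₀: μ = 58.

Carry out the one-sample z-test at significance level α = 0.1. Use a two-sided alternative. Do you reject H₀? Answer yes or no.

SE = σ/√n = 15/√20 = 3.3541
z = (x̄−μ₀)/SE = (54.45−58)/3.3541 = -1.0584
p-value (two-sided) = 0.28987
At α=0.1: p ≥ α → fail to reject H₀

reject H₀: no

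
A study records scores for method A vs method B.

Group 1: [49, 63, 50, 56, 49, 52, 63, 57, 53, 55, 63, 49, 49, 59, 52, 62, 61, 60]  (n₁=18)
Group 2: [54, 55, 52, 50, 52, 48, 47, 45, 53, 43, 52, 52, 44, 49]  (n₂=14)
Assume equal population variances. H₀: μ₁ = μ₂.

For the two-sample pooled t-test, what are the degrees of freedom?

degrees of freedom = 30

df = n₁ + n₂ − 2 = 18 + 14 − 2 = 30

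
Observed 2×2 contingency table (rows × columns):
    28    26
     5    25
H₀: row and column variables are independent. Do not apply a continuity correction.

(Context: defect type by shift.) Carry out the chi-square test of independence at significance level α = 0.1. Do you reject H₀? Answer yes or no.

reject H₀: yes

Row totals [54, 30], col totals [33, 51], n=84
χ² = (28−21.21)²/21.21 + (26−32.79)²/32.79 + (5−11.79)²/11.79 + (25−18.21)²/18.21 = 10.0099
df = 1
p-value (upper-tail) = 0.00156
At α=0.1: p < α → reject H₀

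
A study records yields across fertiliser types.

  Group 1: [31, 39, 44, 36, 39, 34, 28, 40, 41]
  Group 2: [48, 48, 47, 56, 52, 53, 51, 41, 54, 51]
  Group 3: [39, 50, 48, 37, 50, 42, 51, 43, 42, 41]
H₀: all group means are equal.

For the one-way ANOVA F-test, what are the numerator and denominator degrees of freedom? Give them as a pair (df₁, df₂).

k = 3 groups, N = 29 total
df = (k−1, N−k) = (3−1, 29−3) = (2, 26)

degrees of freedom = [2, 26]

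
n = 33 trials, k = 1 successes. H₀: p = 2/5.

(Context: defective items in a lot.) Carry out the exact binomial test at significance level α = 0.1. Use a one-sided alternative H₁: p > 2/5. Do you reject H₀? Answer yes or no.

reject H₀: no

Exact binomial: n=33, k=1, p₀=2/5=0.4000
P(X≥1) from Σ C(n,i)·p₀^i·(1−p₀)^(n−i)
p-value (one-sided, H₁ greater) = 1.00000
At α=0.1: p ≥ α → fail to reject H₀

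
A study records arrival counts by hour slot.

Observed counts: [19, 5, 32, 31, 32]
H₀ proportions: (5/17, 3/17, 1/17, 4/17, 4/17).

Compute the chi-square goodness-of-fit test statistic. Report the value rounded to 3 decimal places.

test statistic = 109.683

n = 119; E_i = n·p_i = [35.00, 21.00, 7.00, 28.00, 28.00]
χ² = (19−35.00)²/35.00 + (5−21.00)²/21.00 + (32−7.00)²/7.00 + (31−28.00)²/28.00 + (32−28.00)²/28.00 = 109.6833
df = 4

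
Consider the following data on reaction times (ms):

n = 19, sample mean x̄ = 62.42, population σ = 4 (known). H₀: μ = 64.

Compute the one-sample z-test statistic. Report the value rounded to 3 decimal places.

test statistic = -1.722

SE = σ/√n = 4/√19 = 0.9177
z = (x̄−μ₀)/SE = (62.42−64)/0.9177 = -1.7218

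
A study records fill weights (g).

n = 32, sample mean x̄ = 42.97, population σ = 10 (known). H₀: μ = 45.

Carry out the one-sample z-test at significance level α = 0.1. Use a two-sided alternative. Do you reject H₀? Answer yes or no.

SE = σ/√n = 10/√32 = 1.7678
z = (x̄−μ₀)/SE = (42.97−45)/1.7678 = -1.1483
p-value (two-sided) = 0.25083
At α=0.1: p ≥ α → fail to reject H₀

reject H₀: no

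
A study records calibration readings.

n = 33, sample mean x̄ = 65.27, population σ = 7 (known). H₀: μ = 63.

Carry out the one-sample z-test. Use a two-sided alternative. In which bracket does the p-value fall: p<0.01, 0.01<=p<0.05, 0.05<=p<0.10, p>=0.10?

SE = σ/√n = 7/√33 = 1.2185
z = (x̄−μ₀)/SE = (65.27−63)/1.2185 = 1.8629
p-value (two-sided) = 0.06248
→ bracket: 0.05<=p<0.10

p-value bracket: 0.05<=p<0.10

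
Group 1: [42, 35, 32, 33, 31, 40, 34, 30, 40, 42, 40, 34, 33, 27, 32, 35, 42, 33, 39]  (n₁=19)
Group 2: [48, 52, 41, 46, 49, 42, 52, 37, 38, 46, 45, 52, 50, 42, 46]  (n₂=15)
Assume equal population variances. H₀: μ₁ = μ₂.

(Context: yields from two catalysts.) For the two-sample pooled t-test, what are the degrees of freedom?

degrees of freedom = 32

df = n₁ + n₂ − 2 = 19 + 15 − 2 = 32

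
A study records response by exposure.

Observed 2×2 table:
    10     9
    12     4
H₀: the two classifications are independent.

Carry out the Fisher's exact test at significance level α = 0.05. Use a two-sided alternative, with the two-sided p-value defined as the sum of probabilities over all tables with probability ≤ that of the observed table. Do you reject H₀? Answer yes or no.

reject H₀: no

Margins: r₁=19, r₂=16, c₁=22, c₂=13, n=35
p_obs = C(19,10)·C(16,12)/C(35,22); sum pmf over tables with pmf ≤ p_obs
p-value (two-sided) = 0.29282
At α=0.05: p ≥ α → fail to reject H₀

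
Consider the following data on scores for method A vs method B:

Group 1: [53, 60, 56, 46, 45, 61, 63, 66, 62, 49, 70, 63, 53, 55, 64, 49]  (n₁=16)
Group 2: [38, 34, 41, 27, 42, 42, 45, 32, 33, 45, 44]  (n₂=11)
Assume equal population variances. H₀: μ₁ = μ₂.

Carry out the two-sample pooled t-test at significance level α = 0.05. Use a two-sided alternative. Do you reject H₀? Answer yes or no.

x̄₁=57.188, s₁=7.530, n₁=16
x̄₂=38.455, s₂=6.089, n₂=11
s_p² = [15·7.530² + 10·6.089²]/25 = 48.8466
SE = √(s_p²·(1/16+1/11)) = 2.7374
t = (57.188−38.455)/2.7374 = 6.8433
df = 25
p-value (two-sided) = 0.00000
At α=0.05: p < α → reject H₀

reject H₀: yes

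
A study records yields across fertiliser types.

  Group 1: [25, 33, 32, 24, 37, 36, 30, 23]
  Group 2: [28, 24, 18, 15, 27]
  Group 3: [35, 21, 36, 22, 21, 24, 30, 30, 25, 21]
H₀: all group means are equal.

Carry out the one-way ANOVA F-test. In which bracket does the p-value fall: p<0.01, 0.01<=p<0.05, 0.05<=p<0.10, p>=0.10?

Group means [30.00, 22.40, 26.50], grand mean 26.826
SSB = Σnᵢ(x̄ᵢ−x̄)² = 179.604; SSW = ΣΣ(x−x̄ᵢ)² = 643.700
MSB = 179.604/2 = 89.8022; MSW = 643.700/20 = 32.1850
F = MSB/MSW = 2.7902
df = (2, 20)
p-value (upper-tail) = 0.08536
→ bracket: 0.05<=p<0.10

p-value bracket: 0.05<=p<0.10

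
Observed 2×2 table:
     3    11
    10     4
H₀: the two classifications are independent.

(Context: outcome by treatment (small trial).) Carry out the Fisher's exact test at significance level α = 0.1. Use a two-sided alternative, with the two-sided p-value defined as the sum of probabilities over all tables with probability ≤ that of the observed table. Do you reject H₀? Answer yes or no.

reject H₀: yes

Margins: r₁=14, r₂=14, c₁=13, c₂=15, n=28
p_obs = C(14,3)·C(14,10)/C(28,13); sum pmf over tables with pmf ≤ p_obs
p-value (two-sided) = 0.02130
At α=0.1: p < α → reject H₀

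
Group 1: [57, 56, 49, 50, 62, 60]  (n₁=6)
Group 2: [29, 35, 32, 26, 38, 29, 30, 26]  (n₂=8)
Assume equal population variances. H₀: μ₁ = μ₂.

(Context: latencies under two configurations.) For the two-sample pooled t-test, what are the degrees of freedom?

degrees of freedom = 12

df = n₁ + n₂ − 2 = 6 + 8 − 2 = 12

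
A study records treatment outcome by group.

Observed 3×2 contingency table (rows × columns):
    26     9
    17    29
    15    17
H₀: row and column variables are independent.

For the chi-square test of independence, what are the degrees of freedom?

degrees of freedom = 2

df = (r−1)(c−1) = (3−1)·(2−1) = 2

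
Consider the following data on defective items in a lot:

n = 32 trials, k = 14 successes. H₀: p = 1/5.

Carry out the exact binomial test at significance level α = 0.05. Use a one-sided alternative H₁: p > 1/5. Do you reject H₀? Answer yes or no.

reject H₀: yes

Exact binomial: n=32, k=14, p₀=1/5=0.2000
P(X≥14) from Σ C(n,i)·p₀^i·(1−p₀)^(n−i)
p-value (one-sided, H₁ greater) = 0.00195
At α=0.05: p < α → reject H₀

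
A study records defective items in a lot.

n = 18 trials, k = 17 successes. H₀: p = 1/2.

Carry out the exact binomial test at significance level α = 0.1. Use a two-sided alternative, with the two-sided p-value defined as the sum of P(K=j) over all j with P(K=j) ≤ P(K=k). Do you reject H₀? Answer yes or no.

Exact binomial: n=18, k=17, p₀=1/2=0.5000
P(X=j) = C(n,j)·p₀^j·(1−p₀)^(n−j); p = Σ P(X=j) over j with P(X=j) ≤ P(X=17)
p-value (two-sided) = 0.00014
At α=0.1: p < α → reject H₀

reject H₀: yes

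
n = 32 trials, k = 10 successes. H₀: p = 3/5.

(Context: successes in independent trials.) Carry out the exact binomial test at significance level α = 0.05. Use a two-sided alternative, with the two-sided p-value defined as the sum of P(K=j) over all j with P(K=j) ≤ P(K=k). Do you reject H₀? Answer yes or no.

reject H₀: yes

Exact binomial: n=32, k=10, p₀=3/5=0.6000
P(X=j) = C(n,j)·p₀^j·(1−p₀)^(n−j); p = Σ P(X=j) over j with P(X=j) ≤ P(X=10)
p-value (two-sided) = 0.00165
At α=0.05: p < α → reject H₀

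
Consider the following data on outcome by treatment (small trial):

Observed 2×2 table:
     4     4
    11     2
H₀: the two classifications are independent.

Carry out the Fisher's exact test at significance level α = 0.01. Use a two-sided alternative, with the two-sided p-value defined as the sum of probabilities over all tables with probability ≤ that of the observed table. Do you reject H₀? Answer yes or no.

reject H₀: no

Margins: r₁=8, r₂=13, c₁=15, c₂=6, n=21
p_obs = C(8,4)·C(13,11)/C(21,15); sum pmf over tables with pmf ≤ p_obs
p-value (two-sided) = 0.14617
At α=0.01: p ≥ α → fail to reject H₀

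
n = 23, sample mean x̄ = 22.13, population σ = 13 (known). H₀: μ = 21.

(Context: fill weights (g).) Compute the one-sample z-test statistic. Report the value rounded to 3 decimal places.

test statistic = 0.417

SE = σ/√n = 13/√23 = 2.7107
z = (x̄−μ₀)/SE = (22.13−21)/2.7107 = 0.4169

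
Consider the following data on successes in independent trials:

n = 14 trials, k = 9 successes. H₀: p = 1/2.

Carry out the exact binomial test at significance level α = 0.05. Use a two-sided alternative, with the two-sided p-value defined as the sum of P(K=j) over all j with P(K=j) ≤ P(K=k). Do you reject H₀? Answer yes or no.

reject H₀: no

Exact binomial: n=14, k=9, p₀=1/2=0.5000
P(X=j) = C(n,j)·p₀^j·(1−p₀)^(n−j); p = Σ P(X=j) over j with P(X=j) ≤ P(X=9)
p-value (two-sided) = 0.42395
At α=0.05: p ≥ α → fail to reject H₀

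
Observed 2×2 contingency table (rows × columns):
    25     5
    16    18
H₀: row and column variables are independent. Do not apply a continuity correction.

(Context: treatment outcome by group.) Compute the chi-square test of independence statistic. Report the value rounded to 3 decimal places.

test statistic = 9.109

Row totals [30, 34], col totals [41, 23], n=64
χ² = (25−19.22)²/19.22 + (5−10.78)²/10.78 + (16−21.78)²/21.78 + (18−12.22)²/12.22 = 9.1090
df = 1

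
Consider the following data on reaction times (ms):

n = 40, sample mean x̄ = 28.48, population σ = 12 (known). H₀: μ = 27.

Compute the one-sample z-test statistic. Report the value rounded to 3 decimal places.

test statistic = 0.780

SE = σ/√n = 12/√40 = 1.8974
z = (x̄−μ₀)/SE = (28.48−27)/1.8974 = 0.7800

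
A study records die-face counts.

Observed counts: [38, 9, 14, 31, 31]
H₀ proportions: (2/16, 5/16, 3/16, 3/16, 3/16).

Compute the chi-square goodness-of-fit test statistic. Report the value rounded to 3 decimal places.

test statistic = 64.863

n = 123; E_i = n·p_i = [15.38, 38.44, 23.06, 23.06, 23.06]
χ² = (38−15.38)²/15.38 + (9−38.44)²/38.44 + (14−23.06)²/23.06 + (31−23.06)²/23.06 + (31−23.06)²/23.06 = 64.8634
df = 4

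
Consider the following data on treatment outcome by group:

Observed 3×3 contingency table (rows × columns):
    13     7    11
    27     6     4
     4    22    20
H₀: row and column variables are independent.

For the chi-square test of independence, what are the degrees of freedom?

df = (r−1)(c−1) = (3−1)·(3−1) = 4

degrees of freedom = 4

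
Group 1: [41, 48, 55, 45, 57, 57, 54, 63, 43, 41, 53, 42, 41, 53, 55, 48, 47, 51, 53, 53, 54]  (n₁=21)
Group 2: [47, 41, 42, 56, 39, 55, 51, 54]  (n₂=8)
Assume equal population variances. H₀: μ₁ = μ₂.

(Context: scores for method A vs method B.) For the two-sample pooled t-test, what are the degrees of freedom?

df = n₁ + n₂ − 2 = 21 + 8 − 2 = 27

degrees of freedom = 27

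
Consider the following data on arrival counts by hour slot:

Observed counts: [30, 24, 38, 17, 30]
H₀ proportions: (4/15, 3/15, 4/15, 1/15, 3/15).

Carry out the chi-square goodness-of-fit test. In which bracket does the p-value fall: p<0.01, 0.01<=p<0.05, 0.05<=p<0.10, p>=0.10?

n = 139; E_i = n·p_i = [37.07, 27.80, 37.07, 9.27, 27.80]
χ² = (30−37.07)²/37.07 + (24−27.80)²/27.80 + (38−37.07)²/37.07 + (17−9.27)²/9.27 + (30−27.80)²/27.80 = 8.5180
df = 4
p-value (upper-tail) = 0.07434
→ bracket: 0.05<=p<0.10

p-value bracket: 0.05<=p<0.10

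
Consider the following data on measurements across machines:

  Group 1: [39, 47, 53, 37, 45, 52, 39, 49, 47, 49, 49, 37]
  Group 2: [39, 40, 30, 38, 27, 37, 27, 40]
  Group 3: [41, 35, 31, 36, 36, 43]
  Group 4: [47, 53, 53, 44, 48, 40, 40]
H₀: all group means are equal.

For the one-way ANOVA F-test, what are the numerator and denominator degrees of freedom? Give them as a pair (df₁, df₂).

k = 4 groups, N = 33 total
df = (k−1, N−k) = (4−1, 33−4) = (3, 29)

degrees of freedom = [3, 29]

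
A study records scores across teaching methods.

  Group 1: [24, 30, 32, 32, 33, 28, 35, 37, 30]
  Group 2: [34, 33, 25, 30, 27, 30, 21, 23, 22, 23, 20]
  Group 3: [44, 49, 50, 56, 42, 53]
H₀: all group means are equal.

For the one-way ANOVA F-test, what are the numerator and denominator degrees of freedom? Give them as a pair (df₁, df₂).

k = 3 groups, N = 26 total
df = (k−1, N−k) = (3−1, 26−3) = (2, 23)

degrees of freedom = [2, 23]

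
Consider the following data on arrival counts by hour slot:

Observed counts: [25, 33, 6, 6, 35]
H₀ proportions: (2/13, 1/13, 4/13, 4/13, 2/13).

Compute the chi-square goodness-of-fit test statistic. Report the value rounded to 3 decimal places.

n = 105; E_i = n·p_i = [16.15, 8.08, 32.31, 32.31, 16.15]
χ² = (25−16.15)²/16.15 + (33−8.08)²/8.08 + (6−32.31)²/32.31 + (6−32.31)²/32.31 + (35−16.15)²/16.15 = 146.5810
df = 4

test statistic = 146.581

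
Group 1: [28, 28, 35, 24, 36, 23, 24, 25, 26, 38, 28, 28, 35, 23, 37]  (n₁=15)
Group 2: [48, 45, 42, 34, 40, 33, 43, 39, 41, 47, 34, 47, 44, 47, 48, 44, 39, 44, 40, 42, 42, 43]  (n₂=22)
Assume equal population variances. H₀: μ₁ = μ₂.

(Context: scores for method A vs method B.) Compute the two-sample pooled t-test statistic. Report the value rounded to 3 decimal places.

test statistic = -7.943

x̄₁=29.200, s₁=5.454, n₁=15
x̄₂=42.091, s₂=4.396, n₂=22
s_p² = [14·5.454² + 21·4.396²]/35 = 23.4919
SE = √(s_p²·(1/15+1/22)) = 1.6229
t = (29.200−42.091)/1.6229 = -7.9429
df = 35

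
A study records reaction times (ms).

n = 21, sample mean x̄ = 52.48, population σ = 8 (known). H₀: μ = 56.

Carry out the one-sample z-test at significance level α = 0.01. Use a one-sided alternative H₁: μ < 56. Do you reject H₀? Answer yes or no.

reject H₀: no

SE = σ/√n = 8/√21 = 1.7457
z = (x̄−μ₀)/SE = (52.48−56)/1.7457 = -2.0163
p-value (one-sided, H₁ less) = 0.02188
At α=0.01: p ≥ α → fail to reject H₀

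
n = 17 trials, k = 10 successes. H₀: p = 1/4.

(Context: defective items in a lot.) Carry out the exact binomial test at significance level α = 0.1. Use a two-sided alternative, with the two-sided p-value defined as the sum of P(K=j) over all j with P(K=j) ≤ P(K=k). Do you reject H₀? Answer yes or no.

Exact binomial: n=17, k=10, p₀=1/4=0.2500
P(X=j) = C(n,j)·p₀^j·(1−p₀)^(n−j); p = Σ P(X=j) over j with P(X=j) ≤ P(X=10)
p-value (two-sided) = 0.00310
At α=0.1: p < α → reject H₀

reject H₀: yes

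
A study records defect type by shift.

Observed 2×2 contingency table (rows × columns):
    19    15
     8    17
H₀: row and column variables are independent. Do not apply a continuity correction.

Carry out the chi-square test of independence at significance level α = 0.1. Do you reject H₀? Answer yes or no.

reject H₀: yes

Row totals [34, 25], col totals [27, 32], n=59
χ² = (19−15.56)²/15.56 + (15−18.44)²/18.44 + (8−11.44)²/11.44 + (17−13.56)²/13.56 = 3.3106
df = 1
p-value (upper-tail) = 0.06883
At α=0.1: p < α → reject H₀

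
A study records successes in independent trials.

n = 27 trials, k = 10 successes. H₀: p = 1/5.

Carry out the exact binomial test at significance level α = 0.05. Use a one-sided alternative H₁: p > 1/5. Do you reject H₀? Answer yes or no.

Exact binomial: n=27, k=10, p₀=1/5=0.2000
P(X≥10) from Σ C(n,i)·p₀^i·(1−p₀)^(n−i)
p-value (one-sided, H₁ greater) = 0.03043
At α=0.05: p < α → reject H₀

reject H₀: yes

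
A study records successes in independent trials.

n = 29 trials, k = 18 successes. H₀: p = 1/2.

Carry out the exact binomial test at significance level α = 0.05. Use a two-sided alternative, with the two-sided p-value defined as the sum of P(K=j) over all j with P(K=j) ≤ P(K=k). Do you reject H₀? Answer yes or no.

Exact binomial: n=29, k=18, p₀=1/2=0.5000
P(X=j) = C(n,j)·p₀^j·(1−p₀)^(n−j); p = Σ P(X=j) over j with P(X=j) ≤ P(X=18)
p-value (two-sided) = 0.26493
At α=0.05: p ≥ α → fail to reject H₀

reject H₀: no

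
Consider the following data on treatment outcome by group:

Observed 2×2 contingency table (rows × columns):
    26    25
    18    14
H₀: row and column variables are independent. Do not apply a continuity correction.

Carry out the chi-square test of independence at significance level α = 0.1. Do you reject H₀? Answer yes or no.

reject H₀: no

Row totals [51, 32], col totals [44, 39], n=83
χ² = (26−27.04)²/27.04 + (25−23.96)²/23.96 + (18−16.96)²/16.96 + (14−15.04)²/15.04 = 0.2192
df = 1
p-value (upper-tail) = 0.63965
At α=0.1: p ≥ α → fail to reject H₀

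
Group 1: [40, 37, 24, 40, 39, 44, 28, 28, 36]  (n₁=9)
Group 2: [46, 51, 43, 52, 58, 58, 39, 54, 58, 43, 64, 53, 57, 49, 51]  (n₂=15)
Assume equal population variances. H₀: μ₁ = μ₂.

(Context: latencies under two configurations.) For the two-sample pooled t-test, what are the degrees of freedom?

df = n₁ + n₂ − 2 = 9 + 15 − 2 = 22

degrees of freedom = 22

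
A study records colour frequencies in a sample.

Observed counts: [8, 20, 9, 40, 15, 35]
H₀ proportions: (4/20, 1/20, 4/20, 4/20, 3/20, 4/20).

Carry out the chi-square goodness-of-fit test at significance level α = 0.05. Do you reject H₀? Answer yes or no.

n = 127; E_i = n·p_i = [25.40, 6.35, 25.40, 25.40, 19.05, 25.40]
χ² = (8−25.40)²/25.40 + (20−6.35)²/6.35 + (9−25.40)²/25.40 + (40−25.40)²/25.40 + (15−19.05)²/19.05 + (35−25.40)²/25.40 = 64.7323
df = 5
p-value (upper-tail) = 0.00000
At α=0.05: p < α → reject H₀

reject H₀: yes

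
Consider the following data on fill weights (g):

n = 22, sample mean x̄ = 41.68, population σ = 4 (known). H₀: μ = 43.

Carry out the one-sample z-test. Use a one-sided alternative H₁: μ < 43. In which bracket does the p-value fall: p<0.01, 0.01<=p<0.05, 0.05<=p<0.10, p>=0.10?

SE = σ/√n = 4/√22 = 0.8528
z = (x̄−μ₀)/SE = (41.68−43)/0.8528 = -1.5478
p-value (one-sided, H₁ less) = 0.06083
→ bracket: 0.05<=p<0.10

p-value bracket: 0.05<=p<0.10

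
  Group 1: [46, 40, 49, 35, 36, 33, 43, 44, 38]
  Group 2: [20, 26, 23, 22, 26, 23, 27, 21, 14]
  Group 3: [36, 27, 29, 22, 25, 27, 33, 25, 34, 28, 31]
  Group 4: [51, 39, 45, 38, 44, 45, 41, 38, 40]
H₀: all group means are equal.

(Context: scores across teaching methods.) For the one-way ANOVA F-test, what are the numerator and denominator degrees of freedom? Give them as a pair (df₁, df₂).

k = 4 groups, N = 38 total
df = (k−1, N−k) = (4−1, 38−4) = (3, 34)

degrees of freedom = [3, 34]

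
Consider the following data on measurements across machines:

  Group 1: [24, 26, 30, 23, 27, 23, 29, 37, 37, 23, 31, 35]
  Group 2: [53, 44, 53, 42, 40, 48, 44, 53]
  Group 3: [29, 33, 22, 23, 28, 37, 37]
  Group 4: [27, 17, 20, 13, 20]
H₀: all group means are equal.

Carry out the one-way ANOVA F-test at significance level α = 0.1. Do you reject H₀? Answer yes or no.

reject H₀: yes

Group means [28.75, 47.12, 29.86, 19.40], grand mean 32.125
SSB = Σnᵢ(x̄ᵢ−x̄)² = 2782.318; SSW = ΣΣ(x−x̄ᵢ)² = 845.182
MSB = 2782.318/3 = 927.4393; MSW = 845.182/28 = 30.1851
F = MSB/MSW = 30.7251
df = (3, 28)
p-value (upper-tail) = 0.00000
At α=0.1: p < α → reject H₀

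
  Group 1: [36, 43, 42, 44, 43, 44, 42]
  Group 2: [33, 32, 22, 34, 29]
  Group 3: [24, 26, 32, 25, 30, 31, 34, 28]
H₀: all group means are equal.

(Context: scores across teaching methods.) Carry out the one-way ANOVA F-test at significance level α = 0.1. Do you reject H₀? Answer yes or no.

reject H₀: yes

Group means [42.00, 30.00, 28.75], grand mean 33.700
SSB = Σnᵢ(x̄ᵢ−x̄)² = 746.700; SSW = ΣΣ(x−x̄ᵢ)² = 229.500
MSB = 746.700/2 = 373.3500; MSW = 229.500/17 = 13.5000
F = MSB/MSW = 27.6556
df = (2, 17)
p-value (upper-tail) = 0.00000
At α=0.1: p < α → reject H₀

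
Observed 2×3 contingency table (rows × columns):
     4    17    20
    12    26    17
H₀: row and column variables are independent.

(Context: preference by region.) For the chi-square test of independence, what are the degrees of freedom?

degrees of freedom = 2

df = (r−1)(c−1) = (2−1)·(3−1) = 2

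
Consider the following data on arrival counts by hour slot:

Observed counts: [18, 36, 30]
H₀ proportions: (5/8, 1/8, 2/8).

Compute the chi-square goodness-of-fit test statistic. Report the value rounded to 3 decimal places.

test statistic = 88.457

n = 84; E_i = n·p_i = [52.50, 10.50, 21.00]
χ² = (18−52.50)²/52.50 + (36−10.50)²/10.50 + (30−21.00)²/21.00 = 88.4571
df = 2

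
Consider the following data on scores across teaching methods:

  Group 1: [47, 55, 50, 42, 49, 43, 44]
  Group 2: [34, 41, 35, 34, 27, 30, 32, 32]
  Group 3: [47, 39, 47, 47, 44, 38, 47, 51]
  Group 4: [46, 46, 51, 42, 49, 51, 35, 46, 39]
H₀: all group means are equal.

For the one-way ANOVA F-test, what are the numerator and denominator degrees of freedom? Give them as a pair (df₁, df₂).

k = 4 groups, N = 32 total
df = (k−1, N−k) = (4−1, 32−4) = (3, 28)

degrees of freedom = [3, 28]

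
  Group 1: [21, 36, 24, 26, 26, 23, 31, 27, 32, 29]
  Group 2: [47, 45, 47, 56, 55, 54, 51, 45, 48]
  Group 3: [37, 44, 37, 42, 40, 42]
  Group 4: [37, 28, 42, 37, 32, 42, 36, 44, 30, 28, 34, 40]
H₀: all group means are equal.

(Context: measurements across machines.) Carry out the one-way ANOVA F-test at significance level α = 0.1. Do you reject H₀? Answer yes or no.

Group means [27.50, 49.78, 40.33, 35.83], grand mean 37.703
SSB = Σnᵢ(x̄ᵢ−x̄)² = 2436.674; SSW = ΣΣ(x−x̄ᵢ)² = 715.056
MSB = 2436.674/3 = 812.2247; MSW = 715.056/33 = 21.6684
F = MSB/MSW = 37.4844
df = (3, 33)
p-value (upper-tail) = 0.00000
At α=0.1: p < α → reject H₀

reject H₀: yes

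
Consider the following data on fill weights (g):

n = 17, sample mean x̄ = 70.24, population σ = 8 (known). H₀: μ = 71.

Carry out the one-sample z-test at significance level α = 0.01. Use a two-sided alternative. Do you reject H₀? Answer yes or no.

SE = σ/√n = 8/√17 = 1.9403
z = (x̄−μ₀)/SE = (70.24−71)/1.9403 = -0.3917
p-value (two-sided) = 0.69528
At α=0.01: p ≥ α → fail to reject H₀

reject H₀: no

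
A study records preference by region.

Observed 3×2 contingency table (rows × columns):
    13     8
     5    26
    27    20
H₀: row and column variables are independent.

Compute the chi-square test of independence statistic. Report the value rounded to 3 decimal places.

Row totals [21, 31, 47], col totals [45, 54], n=99
χ² = (13−9.55)²/9.55 + (8−11.45)²/11.45 + (5−14.09)²/14.09 + (26−16.91)²/16.91 + (27−21.36)²/21.36 + (20−25.64)²/25.64 = 15.7710
df = 2

test statistic = 15.771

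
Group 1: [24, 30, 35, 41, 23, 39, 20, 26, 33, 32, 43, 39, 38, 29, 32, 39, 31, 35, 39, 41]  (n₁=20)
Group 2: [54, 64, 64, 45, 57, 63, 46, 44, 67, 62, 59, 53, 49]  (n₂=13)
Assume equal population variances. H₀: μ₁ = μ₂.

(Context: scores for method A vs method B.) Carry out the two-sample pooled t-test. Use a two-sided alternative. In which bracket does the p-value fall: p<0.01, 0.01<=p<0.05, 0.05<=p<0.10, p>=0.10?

p-value bracket: p<0.01

x̄₁=33.450, s₁=6.613, n₁=20
x̄₂=55.923, s₂=8.015, n₂=13
s_p² = [19·6.613² + 12·8.015²]/31 = 51.6733
SE = √(s_p²·(1/20+1/13)) = 2.5610
t = (33.450−55.923)/2.5610 = -8.7752
df = 31
p-value (two-sided) = 0.00000
→ bracket: p<0.01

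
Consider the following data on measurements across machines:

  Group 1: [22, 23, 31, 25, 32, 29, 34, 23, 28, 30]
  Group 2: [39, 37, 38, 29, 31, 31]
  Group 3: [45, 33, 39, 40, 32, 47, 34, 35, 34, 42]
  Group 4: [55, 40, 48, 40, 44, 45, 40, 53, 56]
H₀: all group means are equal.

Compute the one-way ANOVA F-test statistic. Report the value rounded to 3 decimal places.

test statistic = 21.732

Group means [27.70, 34.17, 38.10, 46.78], grand mean 36.686
SSB = Σnᵢ(x̄ᵢ−x̄)² = 1782.154; SSW = ΣΣ(x−x̄ᵢ)² = 847.389
MSB = 1782.154/3 = 594.0513; MSW = 847.389/31 = 27.3351
F = MSB/MSW = 21.7322
df = (3, 31)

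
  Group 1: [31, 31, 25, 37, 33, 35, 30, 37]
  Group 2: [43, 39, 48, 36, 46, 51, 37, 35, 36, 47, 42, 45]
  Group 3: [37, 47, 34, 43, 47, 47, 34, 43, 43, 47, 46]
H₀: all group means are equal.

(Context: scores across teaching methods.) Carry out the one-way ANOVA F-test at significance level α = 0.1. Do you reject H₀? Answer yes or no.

Group means [32.38, 42.08, 42.55], grand mean 39.742
SSB = Σnᵢ(x̄ᵢ−x̄)² = 586.417; SSW = ΣΣ(x−x̄ᵢ)² = 705.519
MSB = 586.417/2 = 293.2083; MSW = 705.519/28 = 25.1971
F = MSB/MSW = 11.6366
df = (2, 28)
p-value (upper-tail) = 0.00021
At α=0.1: p < α → reject H₀

reject H₀: yes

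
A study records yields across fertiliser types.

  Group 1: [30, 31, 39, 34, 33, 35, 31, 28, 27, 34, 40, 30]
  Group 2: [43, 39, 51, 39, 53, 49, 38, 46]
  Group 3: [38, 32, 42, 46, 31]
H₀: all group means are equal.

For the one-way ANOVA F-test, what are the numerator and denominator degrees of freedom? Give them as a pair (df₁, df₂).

k = 3 groups, N = 25 total
df = (k−1, N−k) = (3−1, 25−3) = (2, 22)

degrees of freedom = [2, 22]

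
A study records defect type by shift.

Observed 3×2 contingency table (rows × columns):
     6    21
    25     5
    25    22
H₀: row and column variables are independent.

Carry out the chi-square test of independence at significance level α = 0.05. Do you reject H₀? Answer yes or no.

reject H₀: yes

Row totals [27, 30, 47], col totals [56, 48], n=104
χ² = (6−14.54)²/14.54 + (21−12.46)²/12.46 + (25−16.15)²/16.15 + (5−13.85)²/13.85 + (25−25.31)²/25.31 + (22−21.69)²/21.69 = 21.3692
df = 2
p-value (upper-tail) = 0.00002
At α=0.05: p < α → reject H₀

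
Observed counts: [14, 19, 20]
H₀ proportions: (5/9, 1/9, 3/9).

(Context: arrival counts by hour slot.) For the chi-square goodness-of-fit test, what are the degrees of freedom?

degrees of freedom = 2

df = k − 1 = 3 − 1 = 2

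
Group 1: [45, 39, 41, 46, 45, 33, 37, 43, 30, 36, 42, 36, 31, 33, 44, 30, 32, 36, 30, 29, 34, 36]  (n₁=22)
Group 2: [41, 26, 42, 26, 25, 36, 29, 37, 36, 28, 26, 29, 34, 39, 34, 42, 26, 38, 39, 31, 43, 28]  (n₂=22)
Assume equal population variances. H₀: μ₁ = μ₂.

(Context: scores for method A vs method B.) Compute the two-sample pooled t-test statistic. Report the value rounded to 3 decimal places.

test statistic = 1.869

x̄₁=36.727, s₁=5.582, n₁=22
x̄₂=33.409, s₂=6.177, n₂=22
s_p² = [21·5.582² + 21·6.177²]/42 = 34.6591
SE = √(s_p²·(1/22+1/22)) = 1.7751
t = (36.727−33.409)/1.7751 = 1.8693
df = 42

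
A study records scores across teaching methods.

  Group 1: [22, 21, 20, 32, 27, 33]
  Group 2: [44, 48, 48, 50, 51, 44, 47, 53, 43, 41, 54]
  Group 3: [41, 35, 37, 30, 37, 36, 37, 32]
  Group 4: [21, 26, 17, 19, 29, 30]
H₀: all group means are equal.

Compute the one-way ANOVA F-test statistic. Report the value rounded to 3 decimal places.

test statistic = 47.413

Group means [25.83, 47.55, 35.62, 23.67], grand mean 35.645
SSB = Σnᵢ(x̄ᵢ−x̄)² = 2996.328; SSW = ΣΣ(x−x̄ᵢ)² = 568.769
MSB = 2996.328/3 = 998.7759; MSW = 568.769/27 = 21.0655
F = MSB/MSW = 47.4128
df = (3, 27)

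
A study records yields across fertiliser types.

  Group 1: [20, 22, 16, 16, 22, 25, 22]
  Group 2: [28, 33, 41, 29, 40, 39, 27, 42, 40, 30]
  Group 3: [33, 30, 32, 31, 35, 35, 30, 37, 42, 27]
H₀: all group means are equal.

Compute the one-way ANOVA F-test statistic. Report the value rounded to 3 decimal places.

test statistic = 20.918

Group means [20.43, 34.90, 33.20], grand mean 30.519
SSB = Σnᵢ(x̄ᵢ−x̄)² = 976.526; SSW = ΣΣ(x−x̄ᵢ)² = 560.214
MSB = 976.526/2 = 488.2632; MSW = 560.214/24 = 23.3423
F = MSB/MSW = 20.9176
df = (2, 24)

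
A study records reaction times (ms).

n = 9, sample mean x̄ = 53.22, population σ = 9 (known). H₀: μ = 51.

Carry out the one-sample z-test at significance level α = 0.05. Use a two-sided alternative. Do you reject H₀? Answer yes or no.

SE = σ/√n = 9/√9 = 3.0000
z = (x̄−μ₀)/SE = (53.22−51)/3.0000 = 0.7400
p-value (two-sided) = 0.45930
At α=0.05: p ≥ α → fail to reject H₀

reject H₀: no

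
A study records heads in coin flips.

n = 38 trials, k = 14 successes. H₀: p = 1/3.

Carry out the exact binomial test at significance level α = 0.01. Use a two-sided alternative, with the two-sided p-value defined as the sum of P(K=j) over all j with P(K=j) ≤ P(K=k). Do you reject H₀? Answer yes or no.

Exact binomial: n=38, k=14, p₀=1/3=0.3333
P(X=j) = C(n,j)·p₀^j·(1−p₀)^(n−j); p = Σ P(X=j) over j with P(X=j) ≤ P(X=14)
p-value (two-sided) = 0.73099
At α=0.01: p ≥ α → fail to reject H₀

reject H₀: no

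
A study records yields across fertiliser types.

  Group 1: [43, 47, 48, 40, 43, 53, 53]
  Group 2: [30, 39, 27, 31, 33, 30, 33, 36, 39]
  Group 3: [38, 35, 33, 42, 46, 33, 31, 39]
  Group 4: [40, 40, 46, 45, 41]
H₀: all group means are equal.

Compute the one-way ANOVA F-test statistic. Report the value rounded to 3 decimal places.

test statistic = 13.348

Group means [46.71, 33.11, 37.12, 42.40], grand mean 39.103
SSB = Σnᵢ(x̄ᵢ−x̄)² = 814.297; SSW = ΣΣ(x−x̄ᵢ)² = 508.392
MSB = 814.297/3 = 271.4324; MSW = 508.392/25 = 20.3357
F = MSB/MSW = 13.3476
df = (3, 25)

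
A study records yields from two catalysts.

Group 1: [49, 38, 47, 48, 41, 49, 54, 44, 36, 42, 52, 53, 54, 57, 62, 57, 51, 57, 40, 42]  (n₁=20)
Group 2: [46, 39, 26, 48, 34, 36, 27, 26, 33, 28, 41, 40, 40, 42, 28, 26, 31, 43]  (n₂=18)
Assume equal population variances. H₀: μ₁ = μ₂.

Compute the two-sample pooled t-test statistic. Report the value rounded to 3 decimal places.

test statistic = 5.642

x̄₁=48.650, s₁=7.257, n₁=20
x̄₂=35.222, s₂=7.401, n₂=18
s_p² = [19·7.257² + 17·7.401²]/36 = 53.6573
SE = √(s_p²·(1/20+1/18)) = 2.3799
t = (48.650−35.222)/2.3799 = 5.6422
df = 36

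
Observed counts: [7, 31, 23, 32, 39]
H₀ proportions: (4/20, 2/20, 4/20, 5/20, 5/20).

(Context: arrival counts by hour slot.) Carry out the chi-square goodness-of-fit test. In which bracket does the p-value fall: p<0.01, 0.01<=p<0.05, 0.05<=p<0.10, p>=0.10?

p-value bracket: p<0.01

n = 132; E_i = n·p_i = [26.40, 13.20, 26.40, 33.00, 33.00]
χ² = (7−26.40)²/26.40 + (31−13.20)²/13.20 + (23−26.40)²/26.40 + (32−33.00)²/33.00 + (39−33.00)²/33.00 = 39.8182
df = 4
p-value (upper-tail) = 0.00000
→ bracket: p<0.01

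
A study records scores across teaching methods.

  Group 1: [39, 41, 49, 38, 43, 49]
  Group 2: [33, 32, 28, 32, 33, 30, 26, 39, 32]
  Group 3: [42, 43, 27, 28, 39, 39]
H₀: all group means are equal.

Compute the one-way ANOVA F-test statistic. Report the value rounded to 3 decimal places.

test statistic = 9.114

Group means [43.17, 31.67, 36.33], grand mean 36.286
SSB = Σnᵢ(x̄ᵢ−x̄)² = 476.119; SSW = ΣΣ(x−x̄ᵢ)² = 470.167
MSB = 476.119/2 = 238.0595; MSW = 470.167/18 = 26.1204
F = MSB/MSW = 9.1139
df = (2, 18)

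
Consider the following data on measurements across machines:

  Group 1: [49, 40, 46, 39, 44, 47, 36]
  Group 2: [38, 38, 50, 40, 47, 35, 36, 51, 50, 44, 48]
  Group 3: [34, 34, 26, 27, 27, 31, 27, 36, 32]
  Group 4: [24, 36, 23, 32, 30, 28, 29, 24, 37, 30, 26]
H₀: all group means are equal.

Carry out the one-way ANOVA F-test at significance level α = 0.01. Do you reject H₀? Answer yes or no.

Group means [43.00, 43.36, 30.44, 29.00], grand mean 36.079
SSB = Σnᵢ(x̄ᵢ−x̄)² = 1755.995; SSW = ΣΣ(x−x̄ᵢ)² = 844.768
MSB = 1755.995/3 = 585.3318; MSW = 844.768/34 = 24.8461
F = MSB/MSW = 23.5583
df = (3, 34)
p-value (upper-tail) = 0.00000
At α=0.01: p < α → reject H₀

reject H₀: yes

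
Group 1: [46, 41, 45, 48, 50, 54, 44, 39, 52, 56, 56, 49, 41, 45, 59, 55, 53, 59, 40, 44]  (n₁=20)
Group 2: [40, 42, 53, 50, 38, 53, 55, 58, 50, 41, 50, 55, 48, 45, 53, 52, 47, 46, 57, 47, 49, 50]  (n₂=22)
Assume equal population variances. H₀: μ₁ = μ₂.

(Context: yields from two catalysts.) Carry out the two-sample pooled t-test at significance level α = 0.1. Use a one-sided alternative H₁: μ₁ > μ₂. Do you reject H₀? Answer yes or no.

reject H₀: no

x̄₁=48.800, s₁=6.429, n₁=20
x̄₂=49.045, s₂=5.464, n₂=22
s_p² = [19·6.429² + 21·5.464²]/40 = 35.3039
SE = √(s_p²·(1/20+1/22)) = 1.8357
t = (48.800−49.045)/1.8357 = -0.1337
df = 40
p-value (one-sided, H₁ greater) = 0.55285
At α=0.1: p ≥ α → fail to reject H₀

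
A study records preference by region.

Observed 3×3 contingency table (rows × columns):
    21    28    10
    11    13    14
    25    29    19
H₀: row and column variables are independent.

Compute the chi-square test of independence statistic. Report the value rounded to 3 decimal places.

test statistic = 5.018

Row totals [59, 38, 73], col totals [57, 70, 43], n=170
χ² = (21−19.78)²/19.78 + (28−24.29)²/24.29 + (10−14.92)²/14.92 + (11−12.74)²/12.74 + (13−15.65)²/15.65 + (14−9.61)²/9.61 + (25−24.48)²/24.48 + (29−30.06)²/30.06 + (19−18.46)²/18.46 = 5.0178
df = 4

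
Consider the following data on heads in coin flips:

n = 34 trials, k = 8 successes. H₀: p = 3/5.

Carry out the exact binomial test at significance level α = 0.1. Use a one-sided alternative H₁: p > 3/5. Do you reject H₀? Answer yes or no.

reject H₀: no

Exact binomial: n=34, k=8, p₀=3/5=0.6000
P(X≥8) from Σ C(n,i)·p₀^i·(1−p₀)^(n−i)
p-value (one-sided, H₁ greater) = 1.00000
At α=0.1: p ≥ α → fail to reject H₀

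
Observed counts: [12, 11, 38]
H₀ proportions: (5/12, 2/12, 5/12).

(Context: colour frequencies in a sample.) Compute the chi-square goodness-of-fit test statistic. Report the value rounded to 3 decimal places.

test statistic = 13.380

n = 61; E_i = n·p_i = [25.42, 10.17, 25.42]
χ² = (12−25.42)²/25.42 + (11−10.17)²/10.17 + (38−25.42)²/25.42 = 13.3803
df = 2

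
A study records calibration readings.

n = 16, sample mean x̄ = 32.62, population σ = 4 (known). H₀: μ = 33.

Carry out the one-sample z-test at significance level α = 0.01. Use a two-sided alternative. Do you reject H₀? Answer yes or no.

SE = σ/√n = 4/√16 = 1.0000
z = (x̄−μ₀)/SE = (32.62−33)/1.0000 = -0.3800
p-value (two-sided) = 0.70395
At α=0.01: p ≥ α → fail to reject H₀

reject H₀: no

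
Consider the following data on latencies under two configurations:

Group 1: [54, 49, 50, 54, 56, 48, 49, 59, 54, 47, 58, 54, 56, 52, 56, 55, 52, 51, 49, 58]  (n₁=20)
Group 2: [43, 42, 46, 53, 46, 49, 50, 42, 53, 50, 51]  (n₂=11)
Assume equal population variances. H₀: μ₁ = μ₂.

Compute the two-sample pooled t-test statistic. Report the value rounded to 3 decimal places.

test statistic = 3.739

x̄₁=53.050, s₁=3.591, n₁=20
x̄₂=47.727, s₂=4.149, n₂=11
s_p² = [19·3.591² + 10·4.149²]/29 = 14.3839
SE = √(s_p²·(1/20+1/11)) = 1.4237
t = (53.050−47.727)/1.4237 = 3.7388
df = 29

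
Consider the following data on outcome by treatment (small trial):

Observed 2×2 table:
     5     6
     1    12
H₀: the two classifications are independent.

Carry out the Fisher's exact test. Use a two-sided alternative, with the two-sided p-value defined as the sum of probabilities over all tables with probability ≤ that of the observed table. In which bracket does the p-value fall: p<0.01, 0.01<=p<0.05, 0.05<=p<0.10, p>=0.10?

p-value bracket: 0.05<=p<0.10

Margins: r₁=11, r₂=13, c₁=6, c₂=18, n=24
p_obs = C(11,5)·C(13,1)/C(24,6); sum pmf over tables with pmf ≤ p_obs
p-value (two-sided) = 0.06080
→ bracket: 0.05<=p<0.10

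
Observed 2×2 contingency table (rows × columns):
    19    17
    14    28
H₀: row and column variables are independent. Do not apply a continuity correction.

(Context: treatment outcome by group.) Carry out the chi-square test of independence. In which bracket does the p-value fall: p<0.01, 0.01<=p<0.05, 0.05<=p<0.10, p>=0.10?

Row totals [36, 42], col totals [33, 45], n=78
χ² = (19−15.23)²/15.23 + (17−20.77)²/20.77 + (14−17.77)²/17.77 + (28−24.23)²/24.23 = 3.0027
df = 1
p-value (upper-tail) = 0.08313
→ bracket: 0.05<=p<0.10

p-value bracket: 0.05<=p<0.10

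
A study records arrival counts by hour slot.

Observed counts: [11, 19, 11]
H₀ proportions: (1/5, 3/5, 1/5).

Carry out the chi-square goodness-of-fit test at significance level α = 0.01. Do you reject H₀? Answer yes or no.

reject H₀: no

n = 41; E_i = n·p_i = [8.20, 24.60, 8.20]
χ² = (11−8.20)²/8.20 + (19−24.60)²/24.60 + (11−8.20)²/8.20 = 3.1870
df = 2
p-value (upper-tail) = 0.20321
At α=0.01: p ≥ α → fail to reject H₀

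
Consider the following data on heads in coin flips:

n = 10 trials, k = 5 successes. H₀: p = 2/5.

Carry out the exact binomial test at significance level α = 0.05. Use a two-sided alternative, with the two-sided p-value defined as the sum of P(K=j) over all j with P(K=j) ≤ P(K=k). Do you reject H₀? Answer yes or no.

reject H₀: no

Exact binomial: n=10, k=5, p₀=2/5=0.4000
P(X=j) = C(n,j)·p₀^j·(1−p₀)^(n−j); p = Σ P(X=j) over j with P(X=j) ≤ P(X=5)
p-value (two-sided) = 0.53419
At α=0.05: p ≥ α → fail to reject H₀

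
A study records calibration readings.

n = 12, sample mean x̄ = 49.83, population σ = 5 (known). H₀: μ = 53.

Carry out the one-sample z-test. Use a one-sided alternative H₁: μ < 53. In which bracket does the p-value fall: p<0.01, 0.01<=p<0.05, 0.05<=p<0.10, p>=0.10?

p-value bracket: 0.01<=p<0.05

SE = σ/√n = 5/√12 = 1.4434
z = (x̄−μ₀)/SE = (49.83−53)/1.4434 = -2.1962
p-value (one-sided, H₁ less) = 0.01404
→ bracket: 0.01<=p<0.05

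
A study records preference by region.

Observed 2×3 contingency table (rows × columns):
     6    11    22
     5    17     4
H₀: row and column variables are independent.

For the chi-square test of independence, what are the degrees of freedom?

degrees of freedom = 2

df = (r−1)(c−1) = (2−1)·(3−1) = 2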